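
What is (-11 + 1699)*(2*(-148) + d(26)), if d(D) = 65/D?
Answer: -495428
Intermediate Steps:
(-11 + 1699)*(2*(-148) + d(26)) = (-11 + 1699)*(2*(-148) + 65/26) = 1688*(-296 + 65*(1/26)) = 1688*(-296 + 5/2) = 1688*(-587/2) = -495428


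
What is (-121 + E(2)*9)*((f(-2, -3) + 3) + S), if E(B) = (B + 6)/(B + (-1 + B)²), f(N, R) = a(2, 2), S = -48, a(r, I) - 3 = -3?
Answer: 4365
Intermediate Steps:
a(r, I) = 0 (a(r, I) = 3 - 3 = 0)
f(N, R) = 0
E(B) = (6 + B)/(B + (-1 + B)²)
(-121 + E(2)*9)*((f(-2, -3) + 3) + S) = (-121 + ((6 + 2)/(2 + (-1 + 2)²))*9)*((0 + 3) - 48) = (-121 + (8/(2 + 1²))*9)*(3 - 48) = (-121 + (8/(2 + 1))*9)*(-45) = (-121 + (8/3)*9)*(-45) = (-121 + 24)*(-45) = -97*(-45) = 4365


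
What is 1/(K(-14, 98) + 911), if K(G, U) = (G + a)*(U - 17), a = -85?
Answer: -1/7108 ≈ -0.00014069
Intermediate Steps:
K(G, U) = (-85 + G)*(-17 + U) (K(G, U) = (G - 85)*(U - 17) = (-85 + G)*(-17 + U))
1/(K(-14, 98) + 911) = 1/((1445 - 85*98 - 17*(-14) - 14*98) + 911) = 1/((1445 - 8330 + 238 - 1372) + 911) = 1/(-8019 + 911) = 1/(-7108) = -1/7108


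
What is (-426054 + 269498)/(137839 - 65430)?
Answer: -156556/72409 ≈ -2.1621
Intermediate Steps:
(-426054 + 269498)/(137839 - 65430) = -156556/72409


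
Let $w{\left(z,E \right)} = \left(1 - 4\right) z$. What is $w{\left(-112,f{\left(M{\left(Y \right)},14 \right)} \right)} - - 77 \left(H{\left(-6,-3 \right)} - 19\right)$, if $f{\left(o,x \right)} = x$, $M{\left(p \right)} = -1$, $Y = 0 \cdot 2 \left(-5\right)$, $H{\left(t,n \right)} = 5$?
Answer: $-742$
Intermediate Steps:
$Y = 0$ ($Y = 0 \left(-5\right) = 0$)
$w{\left(z,E \right)} = - 3 z$
$w{\left(-112,f{\left(M{\left(Y \right)},14 \right)} \right)} - - 77 \left(H{\left(-6,-3 \right)} - 19\right) = \left(-3\right) \left(-112\right) - - 77 \left(5 - 19\right) = 336 - - 77 \left(5 - 19\right) = 336 - \left(-77\right) \left(-14\right) = 336 - 1078 = -742$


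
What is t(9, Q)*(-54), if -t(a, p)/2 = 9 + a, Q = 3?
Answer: 1944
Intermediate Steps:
t(a, p) = -18 - 2*a (t(a, p) = -2*(9 + a) = -18 - 2*a)
t(9, Q)*(-54) = (-18 - 2*9)*(-54) = (-18 - 18)*(-54) = -36*(-54) = 1944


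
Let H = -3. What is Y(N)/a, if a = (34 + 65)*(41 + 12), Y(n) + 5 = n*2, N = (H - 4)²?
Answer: 31/1749 ≈ 0.017724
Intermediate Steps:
N = 49 (N = (-3 - 4)² = (-7)² = 49)
Y(n) = -5 + 2*n (Y(n) = -5 + n*2 = -5 + 2*n)
a = 5247 (a = 99*53 = 5247)
Y(N)/a = (-5 + 2*49)/5247 = (-5 + 98)*(1/5247) = 93*(1/5247) = 31/1749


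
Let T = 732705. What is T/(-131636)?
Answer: -732705/131636 ≈ -5.5661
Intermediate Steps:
T/(-131636) = 732705/(-131636) = 732705*(-1/131636) = -732705/131636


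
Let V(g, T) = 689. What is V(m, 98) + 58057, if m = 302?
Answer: 58746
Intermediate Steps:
V(m, 98) + 58057 = 689 + 58057 = 58746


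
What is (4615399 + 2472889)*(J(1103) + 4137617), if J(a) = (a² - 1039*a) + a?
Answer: 29836815737856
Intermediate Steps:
J(a) = a² - 1038*a
(4615399 + 2472889)*(J(1103) + 4137617) = (4615399 + 2472889)*(1103*(-1038 + 1103) + 4137617) = 7088288*(1103*65 + 4137617) = 7088288*(71695 + 4137617) = 7088288*4209312 = 29836815737856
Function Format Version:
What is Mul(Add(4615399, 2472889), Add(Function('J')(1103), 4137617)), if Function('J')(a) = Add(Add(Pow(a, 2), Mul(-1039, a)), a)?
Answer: 29836815737856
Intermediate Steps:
Function('J')(a) = Add(Pow(a, 2), Mul(-1038, a))
Mul(Add(4615399, 2472889), Add(Function('J')(1103), 4137617)) = Mul(Add(4615399, 2472889), Add(Mul(1103, Add(-1038, 1103)), 4137617)) = Mul(7088288, Add(Mul(1103, 65), 4137617)) = Mul(7088288, Add(71695, 4137617)) = Mul(7088288, 4209312) = 29836815737856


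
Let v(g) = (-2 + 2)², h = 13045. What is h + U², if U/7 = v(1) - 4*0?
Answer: 13045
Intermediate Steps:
v(g) = 0 (v(g) = 0² = 0)
U = 0 (U = 7*(0 - 4*0) = 7*(0 + 0) = 7*0 = 0)
h + U² = 13045 + 0² = 13045 + 0 = 13045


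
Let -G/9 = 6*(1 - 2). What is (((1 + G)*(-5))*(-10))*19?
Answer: 52250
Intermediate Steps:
G = 54 (G = -54*(1 - 2) = -54*(-1) = -9*(-6) = 54)
(((1 + G)*(-5))*(-10))*19 = (((1 + 54)*(-5))*(-10))*19 = ((55*(-5))*(-10))*19 = -275*(-10)*19 = 2750*19 = 52250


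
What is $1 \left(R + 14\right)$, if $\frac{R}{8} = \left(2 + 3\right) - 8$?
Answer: $-10$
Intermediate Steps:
$R = -24$ ($R = 8 \left(\left(2 + 3\right) - 8\right) = 8 \left(5 - 8\right) = 8 \left(-3\right) = -24$)
$1 \left(R + 14\right) = 1 \left(-24 + 14\right) = 1 \left(-10\right) = -10$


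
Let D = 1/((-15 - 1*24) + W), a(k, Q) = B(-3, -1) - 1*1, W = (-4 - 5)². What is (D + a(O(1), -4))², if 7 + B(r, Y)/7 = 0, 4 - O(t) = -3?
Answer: 4405801/1764 ≈ 2497.6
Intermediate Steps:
O(t) = 7 (O(t) = 4 - 1*(-3) = 4 + 3 = 7)
B(r, Y) = -49 (B(r, Y) = -49 + 7*0 = -49 + 0 = -49)
W = 81 (W = (-9)² = 81)
a(k, Q) = -50 (a(k, Q) = -49 - 1*1 = -49 - 1 = -50)
D = 1/42 (D = 1/((-15 - 1*24) + 81) = 1/((-15 - 24) + 81) = 1/(-39 + 81) = 1/42 ≈ 0.023810)
(D + a(O(1), -4))² = (1/42 - 50)² = (-2099/42)² = 4405801/1764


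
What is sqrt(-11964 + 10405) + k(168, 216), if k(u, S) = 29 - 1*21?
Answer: 8 + I*sqrt(1559) ≈ 8.0 + 39.484*I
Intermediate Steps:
k(u, S) = 8 (k(u, S) = 29 - 21 = 8)
sqrt(-11964 + 10405) + k(168, 216) = sqrt(-11964 + 10405) + 8 = sqrt(-1559) + 8 = I*sqrt(1559) + 8 = 8 + I*sqrt(1559)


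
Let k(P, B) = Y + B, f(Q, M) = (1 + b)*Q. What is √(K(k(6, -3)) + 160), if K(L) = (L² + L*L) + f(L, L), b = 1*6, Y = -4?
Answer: √209 ≈ 14.457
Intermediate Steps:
b = 6
f(Q, M) = 7*Q (f(Q, M) = (1 + 6)*Q = 7*Q)
k(P, B) = -4 + B
K(L) = 2*L² + 7*L (K(L) = (L² + L*L) + 7*L = (L² + L²) + 7*L = 2*L² + 7*L)
√(K(k(6, -3)) + 160) = √((-4 - 3)*(7 + 2*(-4 - 3)) + 160) = √(-7*(7 + 2*(-7)) + 160) = √(-7*(7 - 14) + 160) = √(-7*(-7) + 160) = √(49 + 160) = √209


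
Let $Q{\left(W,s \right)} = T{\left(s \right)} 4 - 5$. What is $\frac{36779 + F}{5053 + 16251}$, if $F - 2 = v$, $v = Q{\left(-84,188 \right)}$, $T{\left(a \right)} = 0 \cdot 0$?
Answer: $\frac{4597}{2663} \approx 1.7262$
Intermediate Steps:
$T{\left(a \right)} = 0$
$Q{\left(W,s \right)} = -5$ ($Q{\left(W,s \right)} = 0 \cdot 4 - 5 = 0 - 5 = -5$)
$v = -5$
$F = -3$ ($F = 2 - 5 = -3$)
$\frac{36779 + F}{5053 + 16251} = \frac{36779 - 3}{5053 + 16251} = \frac{36776}{21304} = 36776 \cdot \frac{1}{21304} = \frac{4597}{2663}$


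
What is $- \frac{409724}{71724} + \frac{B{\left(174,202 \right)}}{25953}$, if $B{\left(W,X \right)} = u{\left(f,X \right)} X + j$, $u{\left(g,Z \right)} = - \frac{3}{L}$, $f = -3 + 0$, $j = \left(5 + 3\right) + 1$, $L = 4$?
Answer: $- \frac{1773964607}{310242162} \approx -5.718$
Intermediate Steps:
$j = 9$ ($j = 8 + 1 = 9$)
$f = -3$
$u{\left(g,Z \right)} = - \frac{3}{4}$
$B{\left(W,X \right)} = 9 - \frac{3 X}{4}$ ($B{\left(W,X \right)} = - \frac{3 X}{4} + 9 = 9 - \frac{3 X}{4}$)
$- \frac{409724}{71724} + \frac{B{\left(174,202 \right)}}{25953} = - \frac{409724}{71724} + \frac{9 - \frac{303}{2}}{25953} = \left(-409724\right) \frac{1}{71724} + \left(9 - \frac{303}{2}\right) \frac{1}{25953} = - \frac{102431}{17931} - \frac{95}{17302} = - \frac{1773964607}{310242162}$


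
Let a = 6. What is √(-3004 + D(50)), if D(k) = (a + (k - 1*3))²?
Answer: I*√195 ≈ 13.964*I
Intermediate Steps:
D(k) = (3 + k)² (D(k) = (6 + (k - 1*3))² = (6 + (k - 3))² = (6 + (-3 + k))² = (3 + k)²)
√(-3004 + D(50)) = √(-3004 + (3 + 50)²) = √(-3004 + 53²) = √(-3004 + 2809) = √(-195) = I*√195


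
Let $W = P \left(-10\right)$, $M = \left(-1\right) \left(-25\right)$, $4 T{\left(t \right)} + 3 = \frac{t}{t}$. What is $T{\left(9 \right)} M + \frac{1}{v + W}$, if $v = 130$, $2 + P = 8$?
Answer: $- \frac{437}{35} \approx -12.486$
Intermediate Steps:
$P = 6$ ($P = -2 + 8 = 6$)
$T{\left(t \right)} = - \frac{1}{2}$ ($T{\left(t \right)} = - \frac{3}{4} + \frac{t \frac{1}{t}}{4} = - \frac{3}{4} + \frac{1}{4} \cdot 1 = - \frac{3}{4} + \frac{1}{4} = - \frac{1}{2}$)
$M = 25$
$W = -60$ ($W = 6 \left(-10\right) = -60$)
$T{\left(9 \right)} M + \frac{1}{v + W} = \left(- \frac{1}{2}\right) 25 + \frac{1}{130 - 60} = - \frac{25}{2} + \frac{1}{70} = - \frac{437}{35}$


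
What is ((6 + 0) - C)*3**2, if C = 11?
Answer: -45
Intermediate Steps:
((6 + 0) - C)*3**2 = ((6 + 0) - 1*11)*3**2 = (6 - 11)*9 = -5*9 = -45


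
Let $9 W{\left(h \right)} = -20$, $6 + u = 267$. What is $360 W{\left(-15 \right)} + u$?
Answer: $-539$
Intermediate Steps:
$u = 261$ ($u = -6 + 267 = 261$)
$W{\left(h \right)} = - \frac{20}{9}$ ($W{\left(h \right)} = \frac{1}{9} \left(-20\right) = - \frac{20}{9}$)
$360 W{\left(-15 \right)} + u = 360 \left(- \frac{20}{9}\right) + 261 = -800 + 261 = -539$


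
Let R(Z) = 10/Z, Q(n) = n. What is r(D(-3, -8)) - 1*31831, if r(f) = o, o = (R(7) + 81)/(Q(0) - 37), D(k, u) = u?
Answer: -8244806/259 ≈ -31833.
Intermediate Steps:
o = -577/259 (o = (10/7 + 81)/(0 - 37) = (10*(⅐) + 81)/(-37) = (10/7 + 81)*(-1/37) = (577/7)*(-1/37) = -577/259 ≈ -2.2278)
r(f) = -577/259
r(D(-3, -8)) - 1*31831 = -577/259 - 1*31831 = -577/259 - 31831 = -8244806/259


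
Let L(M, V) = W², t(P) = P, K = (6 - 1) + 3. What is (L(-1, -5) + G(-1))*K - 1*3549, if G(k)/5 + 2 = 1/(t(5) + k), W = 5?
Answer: -3419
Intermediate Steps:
K = 8 (K = 5 + 3 = 8)
L(M, V) = 25 (L(M, V) = 5² = 25)
G(k) = -10 + 5/(5 + k)
(L(-1, -5) + G(-1))*K - 1*3549 = (25 + 5*(-9 - 2*(-1))/(5 - 1))*8 - 1*3549 = (25 + 5*(-9 + 2)/4)*8 - 3549 = (25 + 5*(¼)*(-7))*8 - 3549 = (25 - 35/4)*8 - 3549 = (65/4)*8 - 3549 = 130 - 3549 = -3419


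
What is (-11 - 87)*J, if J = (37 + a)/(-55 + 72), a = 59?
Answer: -9408/17 ≈ -553.41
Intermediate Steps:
J = 96/17 (J = (37 + 59)/(-55 + 72) = 96/17 ≈ 5.6471)
(-11 - 87)*J = (-11 - 87)*(96/17) = -98*96/17 = -9408/17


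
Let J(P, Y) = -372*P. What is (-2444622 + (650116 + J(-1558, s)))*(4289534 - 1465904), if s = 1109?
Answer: -3430512795900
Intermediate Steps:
(-2444622 + (650116 + J(-1558, s)))*(4289534 - 1465904) = (-2444622 + (650116 - 372*(-1558)))*(4289534 - 1465904) = (-2444622 + (650116 + 579576))*2823630 = (-2444622 + 1229692)*2823630 = -1214930*2823630 = -3430512795900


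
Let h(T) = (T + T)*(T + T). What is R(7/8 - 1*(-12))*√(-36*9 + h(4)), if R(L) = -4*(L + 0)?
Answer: -103*I*√65 ≈ -830.41*I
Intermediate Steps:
R(L) = -4*L
h(T) = 4*T² (h(T) = (2*T)*(2*T) = 4*T²)
R(7/8 - 1*(-12))*√(-36*9 + h(4)) = (-4*(7/8 - 1*(-12)))*√(-36*9 + 4*4²) = (-4*(7*(⅛) + 12))*√(-324 + 4*16) = (-4*(7/8 + 12))*√(-324 + 64) = (-4*103/8)*√(-260) = -103*I*√65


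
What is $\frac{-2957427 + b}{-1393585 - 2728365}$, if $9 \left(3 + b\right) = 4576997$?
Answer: $\frac{22039873}{37097550} \approx 0.59411$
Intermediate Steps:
$b = \frac{4576970}{9}$ ($b = -3 + \frac{1}{9} \cdot 4576997 = -3 + \frac{4576997}{9} = \frac{4576970}{9} \approx 5.0855 \cdot 10^{5}$)
$\frac{-2957427 + b}{-1393585 - 2728365} = \frac{-2957427 + \frac{4576970}{9}}{-1393585 - 2728365} = - \frac{22039873}{9 \left(-4121950\right)} = \left(- \frac{22039873}{9}\right) \left(- \frac{1}{4121950}\right) = \frac{22039873}{37097550}$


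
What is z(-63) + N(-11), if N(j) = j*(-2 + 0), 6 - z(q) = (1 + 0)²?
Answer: 27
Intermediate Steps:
z(q) = 5 (z(q) = 6 - (1 + 0)² = 6 - 1*1² = 6 - 1*1 = 6 - 1 = 5)
N(j) = -2*j (N(j) = j*(-2) = -2*j)
z(-63) + N(-11) = 5 - 2*(-11) = 5 + 22 = 27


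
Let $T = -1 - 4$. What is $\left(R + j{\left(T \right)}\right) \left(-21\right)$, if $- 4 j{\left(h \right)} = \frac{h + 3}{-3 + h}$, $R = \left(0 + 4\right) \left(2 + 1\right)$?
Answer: $- \frac{4011}{16} \approx -250.69$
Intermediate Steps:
$T = -5$
$R = 12$ ($R = 4 \cdot 3 = 12$)
$j{\left(h \right)} = - \frac{3 + h}{4 \left(-3 + h\right)}$ ($j{\left(h \right)} = - \frac{\left(h + 3\right) \frac{1}{-3 + h}}{4} = - \frac{\left(3 + h\right) \frac{1}{-3 + h}}{4} = - \frac{\frac{1}{-3 + h} \left(3 + h\right)}{4} = - \frac{3 + h}{4 \left(-3 + h\right)}$)
$\left(R + j{\left(T \right)}\right) \left(-21\right) = \left(12 + \frac{-3 - -5}{4 \left(-3 - 5\right)}\right) \left(-21\right) = \left(12 + \frac{-3 + 5}{4 \left(-8\right)}\right) \left(-21\right) = \left(12 + \frac{1}{4} \left(- \frac{1}{8}\right) 2\right) \left(-21\right) = \left(12 - \frac{1}{16}\right) \left(-21\right) = \frac{191}{16} \left(-21\right) = - \frac{4011}{16}$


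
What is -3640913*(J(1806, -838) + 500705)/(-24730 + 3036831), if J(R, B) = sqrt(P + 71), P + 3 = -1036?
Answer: -1823023343665/3012101 - 80100086*I*sqrt(2)/3012101 ≈ -6.0523e+5 - 37.608*I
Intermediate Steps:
P = -1039 (P = -3 - 1036 = -1039)
J(R, B) = 22*I*sqrt(2) (J(R, B) = sqrt(-1039 + 71) = sqrt(-968) = 22*I*sqrt(2))
-3640913*(J(1806, -838) + 500705)/(-24730 + 3036831) = -3640913*(22*I*sqrt(2) + 500705)/(-24730 + 3036831) = -(1823023343665/3012101 + 80100086*I*sqrt(2)/3012101) = -3640913*(500705/3012101 + 22*I*sqrt(2)/3012101) = -1823023343665/3012101 - 80100086*I*sqrt(2)/3012101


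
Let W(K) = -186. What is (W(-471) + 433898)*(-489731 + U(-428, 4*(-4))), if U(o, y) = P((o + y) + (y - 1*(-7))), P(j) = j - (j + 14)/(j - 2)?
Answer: -96732591168208/455 ≈ -2.1260e+11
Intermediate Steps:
P(j) = j - (14 + j)/(-2 + j)
U(o, y) = (-35 + (7 + o + 2*y)² - 6*y - 3*o)/(5 + o + 2*y) (U(o, y) = (-14 + ((o + y) + (y - 1*(-7)))² - 3*((o + y) + (y - 1*(-7))))/(-2 + ((o + y) + (y - 1*(-7)))) = (-14 + ((o + y) + (y + 7))² - 3*((o + y) + (y + 7)))/(-2 + ((o + y) + (y + 7))) = (-14 + ((o + y) + (7 + y))² - 3*((o + y) + (7 + y)))/(-2 + ((o + y) + (7 + y))) = (-14 + (7 + o + 2*y)² - 3*(7 + o + 2*y))/(-2 + (7 + o + 2*y)) = (-14 + (7 + o + 2*y)² + (-21 - 6*y - 3*o))/(5 + o + 2*y) = (-35 + (7 + o + 2*y)² - 6*y - 3*o)/(5 + o + 2*y))
(W(-471) + 433898)*(-489731 + U(-428, 4*(-4))) = (-186 + 433898)*(-489731 + (-35 + (7 - 428 + 2*(4*(-4)))² - 24*(-4) - 3*(-428))/(5 - 428 + 2*(4*(-4)))) = 433712*(-489731 + (-35 + (7 - 428 + 2*(-16))² - 6*(-16) + 1284)/(5 - 428 + 2*(-16))) = 433712*(-489731 + (-35 + (7 - 428 - 32)² + 96 + 1284)/(5 - 428 - 32)) = 433712*(-489731 + (-35 + (-453)² + 96 + 1284)/(-455)) = 433712*(-489731 - (-35 + 205209 + 96 + 1284)/455) = 433712*(-489731 - 1/455*206554) = 433712*(-489731 - 206554/455) = 433712*(-223034159/455) = -96732591168208/455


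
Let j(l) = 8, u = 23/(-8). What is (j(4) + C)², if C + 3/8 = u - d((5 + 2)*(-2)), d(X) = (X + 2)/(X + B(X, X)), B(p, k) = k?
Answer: 14641/784 ≈ 18.675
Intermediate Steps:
u = -23/8 (u = 23*(-⅛) = -23/8 ≈ -2.8750)
d(X) = (2 + X)/(2*X) (d(X) = (X + 2)/(X + X) = (2 + X)/((2*X)) = (2 + X)*(1/(2*X)) = (2 + X)/(2*X))
C = -103/28 (C = -3/8 + (-23/8 - (2 + (5 + 2)*(-2))/(2*((5 + 2)*(-2)))) = -3/8 + (-23/8 - (2 + 7*(-2))/(2*(7*(-2)))) = -3/8 + (-23/8 - (2 - 14)/(2*(-14))) = -3/8 + (-23/8 - (-1)*(-12)/(2*14)) = -3/8 + (-23/8 - 1*3/7) = -3/8 + (-23/8 - 3/7) = -3/8 - 185/56 = -103/28 ≈ -3.6786)
(j(4) + C)² = (8 - 103/28)² = (121/28)² = 14641/784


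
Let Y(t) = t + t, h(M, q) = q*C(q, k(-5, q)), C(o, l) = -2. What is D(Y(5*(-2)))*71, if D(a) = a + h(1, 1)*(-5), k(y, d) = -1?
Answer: -710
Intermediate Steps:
h(M, q) = -2*q (h(M, q) = q*(-2) = -2*q)
Y(t) = 2*t
D(a) = 10 + a (D(a) = a - 2*1*(-5) = a - 2*(-5) = a + 10 = 10 + a)
D(Y(5*(-2)))*71 = (10 + 2*(5*(-2)))*71 = (10 + 2*(-10))*71 = (10 - 20)*71 = -10*71 = -710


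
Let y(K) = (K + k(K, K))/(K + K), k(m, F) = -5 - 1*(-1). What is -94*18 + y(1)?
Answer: -3387/2 ≈ -1693.5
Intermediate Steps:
k(m, F) = -4 (k(m, F) = -5 + 1 = -4)
y(K) = (-4 + K)/(2*K) (y(K) = (K - 4)/(K + K) = (-4 + K)/((2*K)) = (-4 + K)*(1/(2*K)) = (-4 + K)/(2*K))
-94*18 + y(1) = -94*18 + (½)*(-4 + 1)/1 = -1692 + (½)*1*(-3) = -1692 - 3/2 = -3387/2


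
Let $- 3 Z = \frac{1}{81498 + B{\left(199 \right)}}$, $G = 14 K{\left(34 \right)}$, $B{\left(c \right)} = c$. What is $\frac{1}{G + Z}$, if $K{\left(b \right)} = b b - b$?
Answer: $\frac{245091}{3849889427} \approx 6.3662 \cdot 10^{-5}$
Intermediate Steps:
$K{\left(b \right)} = b^{2} - b$
$G = 15708$ ($G = 14 \cdot 34 \left(-1 + 34\right) = 14 \cdot 34 \cdot 33 = 14 \cdot 1122 = 15708$)
$Z = - \frac{1}{245091}$ ($Z = - \frac{1}{3 \left(81498 + 199\right)} = - \frac{1}{3 \cdot 81697} = \left(- \frac{1}{3}\right) \frac{1}{81697} = - \frac{1}{245091} \approx -4.0801 \cdot 10^{-6}$)
$\frac{1}{G + Z} = \frac{1}{15708 - \frac{1}{245091}} = \frac{1}{\frac{3849889427}{245091}} = \frac{245091}{3849889427}$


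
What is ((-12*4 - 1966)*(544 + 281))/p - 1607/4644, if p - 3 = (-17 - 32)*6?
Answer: 2571923521/450468 ≈ 5709.4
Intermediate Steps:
p = -291 (p = 3 + (-17 - 32)*6 = 3 - 49*6 = 3 - 294 = -291)
((-12*4 - 1966)*(544 + 281))/p - 1607/4644 = ((-12*4 - 1966)*(544 + 281))/(-291) - 1607/4644 = ((-48 - 1966)*825)*(-1/291) - 1607*1/4644 = -2014*825*(-1/291) - 1607/4644 = -1661550*(-1/291) - 1607/4644 = 553850/97 - 1607/4644 = 2571923521/450468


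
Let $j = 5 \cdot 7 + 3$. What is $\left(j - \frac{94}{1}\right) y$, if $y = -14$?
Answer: $784$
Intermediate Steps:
$j = 38$ ($j = 35 + 3 = 38$)
$\left(j - \frac{94}{1}\right) y = \left(38 - \frac{94}{1}\right) \left(-14\right) = \left(38 - 94\right) \left(-14\right) = \left(-56\right) \left(-14\right) = 784$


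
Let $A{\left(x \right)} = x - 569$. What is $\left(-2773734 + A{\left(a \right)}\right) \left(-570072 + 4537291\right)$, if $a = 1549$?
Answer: $-11000122351126$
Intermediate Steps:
$A{\left(x \right)} = -569 + x$
$\left(-2773734 + A{\left(a \right)}\right) \left(-570072 + 4537291\right) = \left(-2773734 + \left(-569 + 1549\right)\right) \left(-570072 + 4537291\right) = \left(-2773734 + 980\right) 3967219 = \left(-2772754\right) 3967219 = -11000122351126$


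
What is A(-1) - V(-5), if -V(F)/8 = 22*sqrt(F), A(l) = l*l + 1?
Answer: 2 + 176*I*sqrt(5) ≈ 2.0 + 393.55*I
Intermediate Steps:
A(l) = 1 + l**2 (A(l) = l**2 + 1 = 1 + l**2)
V(F) = -176*sqrt(F)
A(-1) - V(-5) = (1 + (-1)**2) - (-176)*sqrt(-5) = (1 + 1) - (-176)*I*sqrt(5) = 2 - (-176)*I*sqrt(5) = 2 + 176*I*sqrt(5)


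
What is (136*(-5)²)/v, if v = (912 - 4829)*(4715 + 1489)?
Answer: -850/6075267 ≈ -0.00013991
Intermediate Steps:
v = -24301068 (v = -3917*6204 = -24301068)
(136*(-5)²)/v = (136*(-5)²)/(-24301068) = (136*25)*(-1/24301068) = 3400*(-1/24301068) = -850/6075267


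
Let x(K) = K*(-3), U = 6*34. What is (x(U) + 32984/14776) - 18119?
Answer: -34592034/1847 ≈ -18729.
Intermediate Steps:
U = 204
x(K) = -3*K
(x(U) + 32984/14776) - 18119 = (-3*204 + 32984/14776) - 18119 = (-612 + 32984*(1/14776)) - 18119 = (-612 + 4123/1847) - 18119 = -1126241/1847 - 18119 = -34592034/1847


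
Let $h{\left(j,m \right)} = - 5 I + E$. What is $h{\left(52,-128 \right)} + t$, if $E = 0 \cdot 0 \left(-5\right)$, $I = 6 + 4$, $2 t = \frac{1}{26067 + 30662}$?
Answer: $- \frac{5672899}{113458} \approx -50.0$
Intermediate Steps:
$t = \frac{1}{113458}$ ($t = \frac{1}{2 \left(26067 + 30662\right)} = \frac{1}{2 \cdot 56729} = \frac{1}{2} \cdot \frac{1}{56729} = \frac{1}{113458} \approx 8.8138 \cdot 10^{-6}$)
$I = 10$
$E = 0$ ($E = 0 \left(-5\right) = 0$)
$h{\left(j,m \right)} = -50$ ($h{\left(j,m \right)} = \left(-5\right) 10 + 0 = -50 + 0 = -50$)
$h{\left(52,-128 \right)} + t = -50 + \frac{1}{113458} = - \frac{5672899}{113458}$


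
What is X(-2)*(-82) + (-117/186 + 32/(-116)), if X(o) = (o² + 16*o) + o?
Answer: 4421453/1798 ≈ 2459.1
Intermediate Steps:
X(o) = o² + 17*o
X(-2)*(-82) + (-117/186 + 32/(-116)) = -2*(17 - 2)*(-82) + (-117/186 + 32/(-116)) = -2*15*(-82) + (-117*1/186 + 32*(-1/116)) = -30*(-82) + (-39/62 - 8/29) = 2460 - 1627/1798 = 4421453/1798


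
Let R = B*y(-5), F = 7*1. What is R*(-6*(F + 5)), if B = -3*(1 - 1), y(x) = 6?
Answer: 0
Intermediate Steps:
B = 0 (B = -3*0 = 0)
F = 7
R = 0 (R = 0*6 = 0)
R*(-6*(F + 5)) = 0*(-6*(7 + 5)) = 0*(-6*12) = 0*(-72) = 0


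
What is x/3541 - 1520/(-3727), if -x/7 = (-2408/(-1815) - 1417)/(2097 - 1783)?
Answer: 3134472293983/7521277232370 ≈ 0.41675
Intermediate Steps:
x = 17986129/569910 (x = -7*(-2408/(-1815) - 1417)/(2097 - 1783) = -7*(-2408*(-1/1815) - 1417)/314 = -7*(2408/1815 - 1417)/314 = -(-17986129)/(1815*314) = -7*(-2569447/569910) = 17986129/569910 ≈ 31.560)
x/3541 - 1520/(-3727) = (17986129/569910)/3541 - 1520/(-3727) = (17986129/569910)*(1/3541) - 1520*(-1/3727) = 17986129/2018051310 + 1520/3727 = 3134472293983/7521277232370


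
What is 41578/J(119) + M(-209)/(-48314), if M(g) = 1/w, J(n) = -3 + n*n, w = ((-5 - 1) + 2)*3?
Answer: 12052804031/4104177672 ≈ 2.9367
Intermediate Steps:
w = -12 (w = (-6 + 2)*3 = -4*3 = -12)
J(n) = -3 + n²
M(g) = -1/12 (M(g) = 1/(-12) = -1/12)
41578/J(119) + M(-209)/(-48314) = 41578/(-3 + 119²) - 1/12/(-48314) = 41578/(-3 + 14161) - 1/12*(-1/48314) = 41578/14158 + 1/579768 = 41578*(1/14158) + 1/579768 = 20789/7079 + 1/579768 = 12052804031/4104177672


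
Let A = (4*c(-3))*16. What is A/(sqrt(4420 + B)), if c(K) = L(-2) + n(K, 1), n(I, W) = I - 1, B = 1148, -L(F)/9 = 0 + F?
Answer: 112*sqrt(87)/87 ≈ 12.008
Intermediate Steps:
L(F) = -9*F (L(F) = -9*(0 + F) = -9*F)
n(I, W) = -1 + I
c(K) = 17 + K (c(K) = -9*(-2) + (-1 + K) = 18 + (-1 + K) = 17 + K)
A = 896 (A = (4*(17 - 3))*16 = (4*14)*16 = 56*16 = 896)
A/(sqrt(4420 + B)) = 896/(sqrt(4420 + 1148)) = 896/(sqrt(5568)) = 896/((8*sqrt(87))) = 896*(sqrt(87)/696) = 112*sqrt(87)/87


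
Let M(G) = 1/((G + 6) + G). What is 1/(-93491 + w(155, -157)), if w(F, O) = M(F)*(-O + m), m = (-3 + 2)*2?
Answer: -316/29543001 ≈ -1.0696e-5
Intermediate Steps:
m = -2 (m = -1*2 = -2)
M(G) = 1/(6 + 2*G) (M(G) = 1/((6 + G) + G) = 1/(6 + 2*G))
w(F, O) = (-2 - O)/(2*(3 + F)) (w(F, O) = (1/(2*(3 + F)))*(-O - 2) = (1/(2*(3 + F)))*(-2 - O) = (-2 - O)/(2*(3 + F)))
1/(-93491 + w(155, -157)) = 1/(-93491 + (-2 - 1*(-157))/(2*(3 + 155))) = 1/(-93491 + (½)*(-2 + 157)/158) = 1/(-93491 + (½)*(1/158)*155) = 1/(-93491 + 155/316) = 1/(-29543001/316) = -316/29543001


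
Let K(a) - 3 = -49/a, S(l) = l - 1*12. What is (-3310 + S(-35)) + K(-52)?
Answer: -174359/52 ≈ -3353.1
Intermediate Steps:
S(l) = -12 + l (S(l) = l - 12 = -12 + l)
K(a) = 3 - 49/a
(-3310 + S(-35)) + K(-52) = (-3310 + (-12 - 35)) + (3 - 49/(-52)) = (-3310 - 47) + (3 - 49*(-1/52)) = -3357 + (3 + 49/52) = -3357 + 205/52 = -174359/52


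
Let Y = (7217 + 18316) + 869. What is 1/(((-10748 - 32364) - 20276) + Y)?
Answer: -1/36986 ≈ -2.7037e-5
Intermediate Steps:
Y = 26402 (Y = 25533 + 869 = 26402)
1/(((-10748 - 32364) - 20276) + Y) = 1/(((-10748 - 32364) - 20276) + 26402) = 1/((-43112 - 20276) + 26402) = 1/(-63388 + 26402) = 1/(-36986) = -1/36986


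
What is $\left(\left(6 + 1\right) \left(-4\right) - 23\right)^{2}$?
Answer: $2601$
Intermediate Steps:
$\left(\left(6 + 1\right) \left(-4\right) - 23\right)^{2} = \left(7 \left(-4\right) - 23\right)^{2} = \left(-28 - 23\right)^{2} = \left(-51\right)^{2} = 2601$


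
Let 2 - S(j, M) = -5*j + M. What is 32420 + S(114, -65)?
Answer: 33057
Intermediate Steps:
S(j, M) = 2 - M + 5*j (S(j, M) = 2 - (-5*j + M) = 2 - (M - 5*j) = 2 + (-M + 5*j) = 2 - M + 5*j)
32420 + S(114, -65) = 32420 + (2 - 1*(-65) + 5*114) = 32420 + (2 + 65 + 570) = 32420 + 637 = 33057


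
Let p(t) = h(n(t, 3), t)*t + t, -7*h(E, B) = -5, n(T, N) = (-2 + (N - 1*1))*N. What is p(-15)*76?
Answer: -13680/7 ≈ -1954.3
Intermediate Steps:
n(T, N) = N*(-3 + N) (n(T, N) = (-2 + (N - 1))*N = (-2 + (-1 + N))*N = (-3 + N)*N = N*(-3 + N))
h(E, B) = 5/7 (h(E, B) = -⅐*(-5) = 5/7)
p(t) = 12*t/7 (p(t) = 5*t/7 + t = 12*t/7)
p(-15)*76 = ((12/7)*(-15))*76 = -180/7*76 = -13680/7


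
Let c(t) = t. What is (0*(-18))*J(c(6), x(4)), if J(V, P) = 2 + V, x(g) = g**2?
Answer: 0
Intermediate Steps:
(0*(-18))*J(c(6), x(4)) = (0*(-18))*(2 + 6) = 0*8 = 0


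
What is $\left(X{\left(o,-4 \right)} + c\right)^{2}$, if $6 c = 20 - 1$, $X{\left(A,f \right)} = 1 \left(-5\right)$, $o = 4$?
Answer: $\frac{121}{36} \approx 3.3611$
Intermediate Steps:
$X{\left(A,f \right)} = -5$
$c = \frac{19}{6}$ ($c = \frac{20 - 1}{6} = \frac{1}{6} \cdot 19 = \frac{19}{6} \approx 3.1667$)
$\left(X{\left(o,-4 \right)} + c\right)^{2} = \left(-5 + \frac{19}{6}\right)^{2} = \left(- \frac{11}{6}\right)^{2} = \frac{121}{36}$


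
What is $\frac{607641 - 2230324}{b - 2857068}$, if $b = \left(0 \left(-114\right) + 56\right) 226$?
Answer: $\frac{1622683}{2844412} \approx 0.57048$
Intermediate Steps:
$b = 12656$ ($b = \left(0 + 56\right) 226 = 56 \cdot 226 = 12656$)
$\frac{607641 - 2230324}{b - 2857068} = \frac{607641 - 2230324}{12656 - 2857068} = - \frac{1622683}{-2844412} = \left(-1622683\right) \left(- \frac{1}{2844412}\right) = \frac{1622683}{2844412}$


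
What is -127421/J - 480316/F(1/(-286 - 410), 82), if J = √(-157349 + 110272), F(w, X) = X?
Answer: -240158/41 + 127421*I*√47077/47077 ≈ -5857.5 + 587.27*I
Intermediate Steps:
J = I*√47077 (J = √(-47077) = I*√47077 ≈ 216.97*I)
-127421/J - 480316/F(1/(-286 - 410), 82) = -127421*(-I*√47077/47077) - 480316/82 = -(-127421)*I*√47077/47077 - 480316*1/82 = 127421*I*√47077/47077 - 240158/41 = -240158/41 + 127421*I*√47077/47077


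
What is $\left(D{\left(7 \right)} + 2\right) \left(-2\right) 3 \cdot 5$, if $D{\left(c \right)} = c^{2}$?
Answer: $-1530$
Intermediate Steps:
$\left(D{\left(7 \right)} + 2\right) \left(-2\right) 3 \cdot 5 = \left(7^{2} + 2\right) \left(-2\right) 3 \cdot 5 = \left(49 + 2\right) \left(\left(-6\right) 5\right) = 51 \left(-30\right) = -1530$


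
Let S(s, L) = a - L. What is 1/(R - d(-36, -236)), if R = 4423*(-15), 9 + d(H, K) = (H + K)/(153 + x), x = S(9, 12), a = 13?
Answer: -77/5107736 ≈ -1.5075e-5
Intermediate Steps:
S(s, L) = 13 - L
x = 1 (x = 13 - 1*12 = 13 - 12 = 1)
d(H, K) = -9 + H/154 + K/154 (d(H, K) = -9 + (H + K)/(153 + 1) = -9 + (H + K)/154 = -9 + (H + K)*(1/154) = -9 + (H/154 + K/154) = -9 + H/154 + K/154)
R = -66345
1/(R - d(-36, -236)) = 1/(-66345 - (-9 + (1/154)*(-36) + (1/154)*(-236))) = 1/(-66345 - (-9 - 18/77 - 118/77)) = 1/(-66345 - 1*(-829/77)) = 1/(-66345 + 829/77) = 1/(-5107736/77) = -77/5107736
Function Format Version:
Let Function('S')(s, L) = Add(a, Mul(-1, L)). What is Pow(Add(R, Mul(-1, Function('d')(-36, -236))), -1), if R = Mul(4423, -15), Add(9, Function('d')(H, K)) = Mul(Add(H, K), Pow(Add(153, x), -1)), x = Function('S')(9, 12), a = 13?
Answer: Rational(-77, 5107736) ≈ -1.5075e-5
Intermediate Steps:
Function('S')(s, L) = Add(13, Mul(-1, L))
x = 1 (x = Add(13, Mul(-1, 12)) = Add(13, -12) = 1)
Function('d')(H, K) = Add(-9, Mul(Rational(1, 154), H), Mul(Rational(1, 154), K)) (Function('d')(H, K) = Add(-9, Mul(Add(H, K), Pow(Add(153, 1), -1))) = Add(-9, Mul(Add(H, K), Pow(154, -1))) = Add(-9, Mul(Add(H, K), Rational(1, 154))) = Add(-9, Add(Mul(Rational(1, 154), H), Mul(Rational(1, 154), K))) = Add(-9, Mul(Rational(1, 154), H), Mul(Rational(1, 154), K)))
R = -66345
Pow(Add(R, Mul(-1, Function('d')(-36, -236))), -1) = Pow(Add(-66345, Mul(-1, Add(-9, Mul(Rational(1, 154), -36), Mul(Rational(1, 154), -236)))), -1) = Pow(Add(-66345, Mul(-1, Add(-9, Rational(-18, 77), Rational(-118, 77)))), -1) = Pow(Add(-66345, Mul(-1, Rational(-829, 77))), -1) = Pow(Add(-66345, Rational(829, 77)), -1) = Pow(Rational(-5107736, 77), -1) = Rational(-77, 5107736)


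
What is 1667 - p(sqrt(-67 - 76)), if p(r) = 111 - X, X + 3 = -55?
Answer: 1498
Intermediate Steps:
X = -58 (X = -3 - 55 = -58)
p(r) = 169 (p(r) = 111 - 1*(-58) = 111 + 58 = 169)
1667 - p(sqrt(-67 - 76)) = 1667 - 1*169 = 1667 - 169 = 1498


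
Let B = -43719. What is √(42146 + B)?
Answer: 11*I*√13 ≈ 39.661*I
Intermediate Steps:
√(42146 + B) = √(42146 - 43719) = √(-1573) = 11*I*√13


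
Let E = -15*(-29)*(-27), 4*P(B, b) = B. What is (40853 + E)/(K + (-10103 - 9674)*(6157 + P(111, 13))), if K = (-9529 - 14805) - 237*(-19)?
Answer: -116432/489342527 ≈ -0.00023794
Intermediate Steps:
P(B, b) = B/4
E = -11745 (E = 435*(-27) = -11745)
K = -19831 (K = -24334 + 4503 = -19831)
(40853 + E)/(K + (-10103 - 9674)*(6157 + P(111, 13))) = (40853 - 11745)/(-19831 + (-10103 - 9674)*(6157 + (¼)*111)) = 29108/(-19831 - 19777*(6157 + 111/4)) = 29108/(-19831 - 19777*24739/4) = 29108/(-19831 - 489263203/4) = 29108/(-489342527/4) = 29108*(-4/489342527) = -116432/489342527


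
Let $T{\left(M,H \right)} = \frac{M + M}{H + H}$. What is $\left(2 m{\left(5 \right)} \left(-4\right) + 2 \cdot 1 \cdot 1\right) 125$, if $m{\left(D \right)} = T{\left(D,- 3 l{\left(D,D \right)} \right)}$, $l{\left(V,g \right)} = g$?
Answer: $\frac{1750}{3} \approx 583.33$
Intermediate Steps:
$T{\left(M,H \right)} = \frac{M}{H}$ ($T{\left(M,H \right)} = \frac{2 M}{2 H} = 2 M \frac{1}{2 H} = \frac{M}{H}$)
$m{\left(D \right)} = - \frac{1}{3}$ ($m{\left(D \right)} = \frac{D}{\left(-3\right) D} = D \left(- \frac{1}{3 D}\right) = - \frac{1}{3}$)
$\left(2 m{\left(5 \right)} \left(-4\right) + 2 \cdot 1 \cdot 1\right) 125 = \left(2 \left(- \frac{1}{3}\right) \left(-4\right) + 2 \cdot 1 \cdot 1\right) 125 = \left(\left(- \frac{2}{3}\right) \left(-4\right) + 2 \cdot 1\right) 125 = \left(\frac{8}{3} + 2\right) 125 = \frac{14}{3} \cdot 125 = \frac{1750}{3}$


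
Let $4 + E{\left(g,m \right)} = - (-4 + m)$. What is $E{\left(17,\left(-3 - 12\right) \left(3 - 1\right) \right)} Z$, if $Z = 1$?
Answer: $30$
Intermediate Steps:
$E{\left(g,m \right)} = - m$ ($E{\left(g,m \right)} = -4 - \left(-4 + m\right) = - m$)
$E{\left(17,\left(-3 - 12\right) \left(3 - 1\right) \right)} Z = - \left(-3 - 12\right) \left(3 - 1\right) 1 = - \left(-15\right) 2 \cdot 1 = \left(-1\right) \left(-30\right) 1 = 30 \cdot 1 = 30$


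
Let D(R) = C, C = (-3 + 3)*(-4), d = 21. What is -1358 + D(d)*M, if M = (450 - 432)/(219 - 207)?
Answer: -1358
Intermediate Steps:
C = 0 (C = 0*(-4) = 0)
D(R) = 0
M = 3/2 (M = 18/12 = 18*(1/12) = 3/2 ≈ 1.5000)
-1358 + D(d)*M = -1358 + 0*(3/2) = -1358 + 0 = -1358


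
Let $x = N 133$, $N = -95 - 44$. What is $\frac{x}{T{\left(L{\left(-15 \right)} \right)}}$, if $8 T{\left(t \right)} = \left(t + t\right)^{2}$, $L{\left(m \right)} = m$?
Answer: $- \frac{36974}{225} \approx -164.33$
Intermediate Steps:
$N = -139$
$T{\left(t \right)} = \frac{t^{2}}{2}$ ($T{\left(t \right)} = \frac{\left(t + t\right)^{2}}{8} = \frac{\left(2 t\right)^{2}}{8} = \frac{4 t^{2}}{8} = \frac{t^{2}}{2}$)
$x = -18487$ ($x = \left(-139\right) 133 = -18487$)
$\frac{x}{T{\left(L{\left(-15 \right)} \right)}} = - \frac{18487}{\frac{1}{2} \left(-15\right)^{2}} = - \frac{18487}{\frac{1}{2} \cdot 225} = - \frac{18487}{\frac{225}{2}} = \left(-18487\right) \frac{2}{225} = - \frac{36974}{225}$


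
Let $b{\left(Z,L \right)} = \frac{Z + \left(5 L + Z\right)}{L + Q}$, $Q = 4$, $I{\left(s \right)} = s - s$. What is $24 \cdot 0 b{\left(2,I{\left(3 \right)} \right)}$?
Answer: $0$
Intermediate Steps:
$I{\left(s \right)} = 0$
$b{\left(Z,L \right)} = \frac{2 Z + 5 L}{4 + L}$ ($b{\left(Z,L \right)} = \frac{Z + \left(5 L + Z\right)}{L + 4} = \frac{Z + \left(Z + 5 L\right)}{4 + L} = \frac{2 Z + 5 L}{4 + L}$)
$24 \cdot 0 b{\left(2,I{\left(3 \right)} \right)} = 24 \cdot 0 \frac{2 \cdot 2 + 5 \cdot 0}{4 + 0} = 0 \frac{4 + 0}{4} = 0 \cdot \frac{1}{4} \cdot 4 = 0 \cdot 1 = 0$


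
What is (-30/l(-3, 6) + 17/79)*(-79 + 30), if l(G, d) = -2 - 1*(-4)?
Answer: 57232/79 ≈ 724.46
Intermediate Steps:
l(G, d) = 2 (l(G, d) = -2 + 4 = 2)
(-30/l(-3, 6) + 17/79)*(-79 + 30) = (-30/2 + 17/79)*(-79 + 30) = (-30*½ + 17*(1/79))*(-49) = (-15 + 17/79)*(-49) = -1168/79*(-49) = 57232/79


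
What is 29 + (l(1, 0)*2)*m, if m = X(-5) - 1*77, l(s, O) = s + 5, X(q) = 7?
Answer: -811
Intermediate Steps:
l(s, O) = 5 + s
m = -70 (m = 7 - 1*77 = 7 - 77 = -70)
29 + (l(1, 0)*2)*m = 29 + ((5 + 1)*2)*(-70) = 29 + (6*2)*(-70) = 29 + 12*(-70) = 29 - 840 = -811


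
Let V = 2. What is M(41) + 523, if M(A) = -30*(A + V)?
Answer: -767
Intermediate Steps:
M(A) = -60 - 30*A (M(A) = -30*(A + 2) = -30*(2 + A) = -60 - 30*A)
M(41) + 523 = (-60 - 30*41) + 523 = (-60 - 1230) + 523 = -1290 + 523 = -767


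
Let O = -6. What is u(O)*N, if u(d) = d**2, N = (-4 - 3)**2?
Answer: 1764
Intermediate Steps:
N = 49 (N = (-7)**2 = 49)
u(O)*N = (-6)**2*49 = 36*49 = 1764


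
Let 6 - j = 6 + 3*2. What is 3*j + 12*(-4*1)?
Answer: -66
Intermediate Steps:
j = -6 (j = 6 - (6 + 3*2) = 6 - (6 + 6) = 6 - 1*12 = 6 - 12 = -6)
3*j + 12*(-4*1) = 3*(-6) + 12*(-4*1) = -18 + 12*(-4) = -18 - 48 = -66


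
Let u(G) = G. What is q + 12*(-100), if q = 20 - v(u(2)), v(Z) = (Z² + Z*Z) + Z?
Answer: -1190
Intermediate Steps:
v(Z) = Z + 2*Z² (v(Z) = (Z² + Z²) + Z = 2*Z² + Z = Z + 2*Z²)
q = 10 (q = 20 - 2*(1 + 2*2) = 20 - 2*(1 + 4) = 20 - 2*5 = 20 - 1*10 = 20 - 10 = 10)
q + 12*(-100) = 10 + 12*(-100) = 10 - 1200 = -1190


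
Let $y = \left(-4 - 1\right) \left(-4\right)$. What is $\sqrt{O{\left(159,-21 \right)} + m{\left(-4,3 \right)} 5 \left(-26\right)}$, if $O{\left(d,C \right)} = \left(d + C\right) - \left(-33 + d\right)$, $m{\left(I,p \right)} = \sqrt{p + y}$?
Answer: $\sqrt{12 - 130 \sqrt{23}} \approx 24.728 i$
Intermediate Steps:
$y = 20$ ($y = \left(-5\right) \left(-4\right) = 20$)
$m{\left(I,p \right)} = \sqrt{20 + p}$ ($m{\left(I,p \right)} = \sqrt{p + 20} = \sqrt{20 + p}$)
$O{\left(d,C \right)} = 33 + C$ ($O{\left(d,C \right)} = \left(C + d\right) - \left(-33 + d\right) = 33 + C$)
$\sqrt{O{\left(159,-21 \right)} + m{\left(-4,3 \right)} 5 \left(-26\right)} = \sqrt{\left(33 - 21\right) + \sqrt{20 + 3} \cdot 5 \left(-26\right)} = \sqrt{12 + \sqrt{23} \cdot 5 \left(-26\right)} = \sqrt{12 + 5 \sqrt{23} \left(-26\right)} = \sqrt{12 - 130 \sqrt{23}}$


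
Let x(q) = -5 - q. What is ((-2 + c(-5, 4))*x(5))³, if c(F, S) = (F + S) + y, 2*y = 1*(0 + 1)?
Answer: 15625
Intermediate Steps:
y = ½ (y = (1*(0 + 1))/2 = (1*1)/2 = (½)*1 = ½ ≈ 0.50000)
c(F, S) = ½ + F + S (c(F, S) = (F + S) + ½ = ½ + F + S)
((-2 + c(-5, 4))*x(5))³ = ((-2 + (½ - 5 + 4))*(-5 - 1*5))³ = ((-2 - ½)*(-5 - 5))³ = (-5/2*(-10))³ = 25³ = 15625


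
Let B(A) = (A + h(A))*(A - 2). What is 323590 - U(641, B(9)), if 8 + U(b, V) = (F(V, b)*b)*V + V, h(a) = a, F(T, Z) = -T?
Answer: 10499988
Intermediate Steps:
B(A) = 2*A*(-2 + A) (B(A) = (A + A)*(A - 2) = (2*A)*(-2 + A) = 2*A*(-2 + A))
U(b, V) = -8 + V - b*V**2 (U(b, V) = -8 + (((-V)*b)*V + V) = -8 + ((-V*b)*V + V) = -8 + (-b*V**2 + V) = -8 + (V - b*V**2) = -8 + V - b*V**2)
323590 - U(641, B(9)) = 323590 - (-8 + 2*9*(-2 + 9) - 1*641*(2*9*(-2 + 9))**2) = 323590 - (-8 + 2*9*7 - 1*641*(2*9*7)**2) = 323590 - (-8 + 126 - 1*641*126**2) = 323590 - (-8 + 126 - 1*641*15876) = 323590 - (-8 + 126 - 10176516) = 323590 - 1*(-10176398) = 323590 + 10176398 = 10499988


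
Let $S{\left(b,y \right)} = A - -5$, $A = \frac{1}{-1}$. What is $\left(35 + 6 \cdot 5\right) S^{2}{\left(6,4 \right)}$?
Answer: $1040$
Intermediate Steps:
$A = -1$
$S{\left(b,y \right)} = 4$ ($S{\left(b,y \right)} = -1 - -5 = -1 + 5 = 4$)
$\left(35 + 6 \cdot 5\right) S^{2}{\left(6,4 \right)} = \left(35 + 6 \cdot 5\right) 4^{2} = \left(35 + 30\right) 16 = 65 \cdot 16 = 1040$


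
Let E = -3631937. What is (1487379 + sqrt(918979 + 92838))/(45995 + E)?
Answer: -495793/1195314 - sqrt(1011817)/3585942 ≈ -0.41506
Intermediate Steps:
(1487379 + sqrt(918979 + 92838))/(45995 + E) = (1487379 + sqrt(918979 + 92838))/(45995 - 3631937) = (1487379 + sqrt(1011817))/(-3585942) = (1487379 + sqrt(1011817))*(-1/3585942) = -495793/1195314 - sqrt(1011817)/3585942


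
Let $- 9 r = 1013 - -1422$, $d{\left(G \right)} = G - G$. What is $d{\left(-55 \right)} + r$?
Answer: $- \frac{2435}{9} \approx -270.56$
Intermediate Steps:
$d{\left(G \right)} = 0$
$r = - \frac{2435}{9}$ ($r = - \frac{1013 - -1422}{9} = - \frac{1013 + 1422}{9} = \left(- \frac{1}{9}\right) 2435 = - \frac{2435}{9} \approx -270.56$)
$d{\left(-55 \right)} + r = 0 - \frac{2435}{9} = - \frac{2435}{9}$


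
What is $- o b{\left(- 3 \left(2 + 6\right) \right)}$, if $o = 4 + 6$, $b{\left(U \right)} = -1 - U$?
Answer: $-230$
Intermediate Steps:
$o = 10$
$- o b{\left(- 3 \left(2 + 6\right) \right)} = \left(-1\right) 10 \left(-1 - - 3 \left(2 + 6\right)\right) = - 10 \left(-1 - \left(-3\right) 8\right) = - 10 \left(-1 - -24\right) = - 10 \left(-1 + 24\right) = \left(-10\right) 23 = -230$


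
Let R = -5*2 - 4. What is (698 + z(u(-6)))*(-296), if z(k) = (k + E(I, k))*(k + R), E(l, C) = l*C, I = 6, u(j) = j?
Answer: -455248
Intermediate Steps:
R = -14 (R = -10 - 4 = -14)
E(l, C) = C*l
z(k) = 7*k*(-14 + k) (z(k) = (k + k*6)*(k - 14) = (k + 6*k)*(-14 + k) = (7*k)*(-14 + k) = 7*k*(-14 + k))
(698 + z(u(-6)))*(-296) = (698 + 7*(-6)*(-14 - 6))*(-296) = (698 + 7*(-6)*(-20))*(-296) = (698 + 840)*(-296) = 1538*(-296) = -455248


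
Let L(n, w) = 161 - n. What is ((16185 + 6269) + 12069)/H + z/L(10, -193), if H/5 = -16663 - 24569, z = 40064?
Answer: 8254381267/31130160 ≈ 265.16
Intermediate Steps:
H = -206160 (H = 5*(-16663 - 24569) = 5*(-41232) = -206160)
((16185 + 6269) + 12069)/H + z/L(10, -193) = ((16185 + 6269) + 12069)/(-206160) + 40064/(161 - 1*10) = (22454 + 12069)*(-1/206160) + 40064/(161 - 10) = 34523*(-1/206160) + 40064/151 = -34523/206160 + 40064*(1/151) = -34523/206160 + 40064/151 = 8254381267/31130160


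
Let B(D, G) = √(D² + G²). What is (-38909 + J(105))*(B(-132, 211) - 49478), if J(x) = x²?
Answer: 1379644552 - 27884*√61945 ≈ 1.3727e+9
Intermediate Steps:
(-38909 + J(105))*(B(-132, 211) - 49478) = (-38909 + 105²)*(√((-132)² + 211²) - 49478) = (-38909 + 11025)*(√(17424 + 44521) - 49478) = -27884*(√61945 - 49478) = -27884*(-49478 + √61945) = 1379644552 - 27884*√61945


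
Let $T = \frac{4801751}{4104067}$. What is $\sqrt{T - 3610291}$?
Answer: $\frac{i \sqrt{60809432757946150982}}{4104067} \approx 1900.1 i$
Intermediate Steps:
$T = \frac{4801751}{4104067}$ ($T = 4801751 \cdot \frac{1}{4104067} = \frac{4801751}{4104067} \approx 1.17$)
$\sqrt{T - 3610291} = \sqrt{\frac{4801751}{4104067} - 3610291} = \sqrt{- \frac{14816871351746}{4104067}} = \frac{i \sqrt{60809432757946150982}}{4104067}$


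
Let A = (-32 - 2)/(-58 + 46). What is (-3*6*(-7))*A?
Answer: 357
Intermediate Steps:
A = 17/6 (A = -34/(-12) = -34*(-1/12) = 17/6 ≈ 2.8333)
(-3*6*(-7))*A = (-3*6*(-7))*(17/6) = -18*(-7)*(17/6) = 126*(17/6) = 357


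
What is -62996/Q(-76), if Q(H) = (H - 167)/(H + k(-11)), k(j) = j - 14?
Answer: -6362596/243 ≈ -26184.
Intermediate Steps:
k(j) = -14 + j
Q(H) = (-167 + H)/(-25 + H) (Q(H) = (H - 167)/(H + (-14 - 11)) = (-167 + H)/(H - 25) = (-167 + H)/(-25 + H))
-62996/Q(-76) = -62996*(-25 - 76)/(-167 - 76) = -62996/(-243/(-101)) = -62996/((-1/101*(-243))) = -62996/243/101 = -62996*101/243 = -6362596/243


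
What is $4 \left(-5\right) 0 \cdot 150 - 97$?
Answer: $-97$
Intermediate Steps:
$4 \left(-5\right) 0 \cdot 150 - 97 = \left(-20\right) 0 \cdot 150 - 97 = 0 \cdot 150 - 97 = 0 - 97 = -97$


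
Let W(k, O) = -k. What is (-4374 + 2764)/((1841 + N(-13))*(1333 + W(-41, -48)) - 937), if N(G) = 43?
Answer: -1610/2587679 ≈ -0.00062218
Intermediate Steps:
(-4374 + 2764)/((1841 + N(-13))*(1333 + W(-41, -48)) - 937) = (-4374 + 2764)/((1841 + 43)*(1333 - 1*(-41)) - 937) = -1610/(1884*(1333 + 41) - 937) = -1610/(1884*1374 - 937) = -1610/(2588616 - 937) = -1610/2587679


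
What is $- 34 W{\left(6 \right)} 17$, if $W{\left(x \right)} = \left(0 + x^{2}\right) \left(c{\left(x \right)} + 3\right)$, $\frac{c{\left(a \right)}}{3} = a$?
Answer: $-436968$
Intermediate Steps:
$c{\left(a \right)} = 3 a$
$W{\left(x \right)} = x^{2} \left(3 + 3 x\right)$ ($W{\left(x \right)} = \left(0 + x^{2}\right) \left(3 x + 3\right) = x^{2} \left(3 + 3 x\right)$)
$- 34 W{\left(6 \right)} 17 = - 34 \cdot 3 \cdot 6^{2} \left(1 + 6\right) 17 = - 34 \cdot 3 \cdot 36 \cdot 7 \cdot 17 = \left(-34\right) 756 \cdot 17 = \left(-25704\right) 17 = -436968$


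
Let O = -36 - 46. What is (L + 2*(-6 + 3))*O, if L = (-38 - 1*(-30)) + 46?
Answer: -2624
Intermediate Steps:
L = 38 (L = (-38 + 30) + 46 = -8 + 46 = 38)
O = -82
(L + 2*(-6 + 3))*O = (38 + 2*(-6 + 3))*(-82) = (38 + 2*(-3))*(-82) = (38 - 6)*(-82) = 32*(-82) = -2624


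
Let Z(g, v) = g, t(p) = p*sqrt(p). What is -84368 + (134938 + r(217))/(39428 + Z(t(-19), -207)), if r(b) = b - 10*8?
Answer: -131150977122724/1554574043 + 2566425*I*sqrt(19)/1554574043 ≈ -84365.0 + 0.007196*I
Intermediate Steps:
t(p) = p**(3/2)
r(b) = -80 + b (r(b) = b - 80 = -80 + b)
-84368 + (134938 + r(217))/(39428 + Z(t(-19), -207)) = -84368 + (134938 + (-80 + 217))/(39428 + (-19)**(3/2)) = -84368 + (134938 + 137)/(39428 - 19*I*sqrt(19)) = -84368 + 135075/(39428 - 19*I*sqrt(19))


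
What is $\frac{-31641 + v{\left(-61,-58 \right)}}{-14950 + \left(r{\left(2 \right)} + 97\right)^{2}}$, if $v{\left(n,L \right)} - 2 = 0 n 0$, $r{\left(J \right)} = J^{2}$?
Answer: $\frac{31639}{4749} \approx 6.6622$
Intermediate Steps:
$v{\left(n,L \right)} = 2$ ($v{\left(n,L \right)} = 2 + 0 n 0 = 2 + 0 \cdot 0 = 2 + 0 = 2$)
$\frac{-31641 + v{\left(-61,-58 \right)}}{-14950 + \left(r{\left(2 \right)} + 97\right)^{2}} = \frac{-31641 + 2}{-14950 + \left(2^{2} + 97\right)^{2}} = - \frac{31639}{-14950 + \left(4 + 97\right)^{2}} = - \frac{31639}{-14950 + 101^{2}} = - \frac{31639}{-14950 + 10201} = - \frac{31639}{-4749} = \left(-31639\right) \left(- \frac{1}{4749}\right) = \frac{31639}{4749}$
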